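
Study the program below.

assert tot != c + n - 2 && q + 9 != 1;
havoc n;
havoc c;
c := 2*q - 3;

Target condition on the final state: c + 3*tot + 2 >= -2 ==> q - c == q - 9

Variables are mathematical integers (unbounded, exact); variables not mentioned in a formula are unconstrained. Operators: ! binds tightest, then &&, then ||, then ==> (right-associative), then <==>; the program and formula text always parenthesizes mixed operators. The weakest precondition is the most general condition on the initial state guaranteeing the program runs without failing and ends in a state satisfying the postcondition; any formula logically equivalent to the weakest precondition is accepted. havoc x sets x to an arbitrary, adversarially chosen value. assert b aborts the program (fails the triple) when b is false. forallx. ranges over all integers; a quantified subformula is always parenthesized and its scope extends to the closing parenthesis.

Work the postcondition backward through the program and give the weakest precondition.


Working backward. After the program, the postcondition c + 3*tot + 2 >= -2 ==> q - c == q - 9 must hold; in canonical form it is c + 3*tot >= -4 ==> c == 9.
Before c := 2*q - 3: 2*q + 3*tot >= -1 ==> 2*q == 12
Before havoc c: 2*q + 3*tot >= -1 ==> 2*q == 12
Before havoc n: 2*q + 3*tot >= -1 ==> 2*q == 12
Before assert tot != c + n - 2 && q + 9 != 1: tot != c + n - 2 && q != -8 && (2*q + 3*tot >= -1 ==> 2*q == 12)
Answer: WP = tot != c + n - 2 && q != -8 && (2*q + 3*tot >= -1 ==> 2*q == 12)


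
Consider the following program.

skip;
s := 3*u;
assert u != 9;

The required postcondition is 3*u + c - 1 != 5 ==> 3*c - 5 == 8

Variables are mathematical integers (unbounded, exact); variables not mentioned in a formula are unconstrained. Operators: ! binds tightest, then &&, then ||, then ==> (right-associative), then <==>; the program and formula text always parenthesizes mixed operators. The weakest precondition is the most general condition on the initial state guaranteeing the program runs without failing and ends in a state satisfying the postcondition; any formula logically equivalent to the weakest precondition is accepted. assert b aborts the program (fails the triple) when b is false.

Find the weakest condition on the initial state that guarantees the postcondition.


Working backward. After the program, the postcondition 3*u + c - 1 != 5 ==> 3*c - 5 == 8 must hold; in canonical form it is c + 3*u != 6 ==> 3*c == 13.
Before assert u != 9: u != 9 && (c + 3*u != 6 ==> 3*c == 13)
Before s := 3*u: u != 9 && (c + 3*u != 6 ==> 3*c == 13)
Before skip: u != 9 && (c + 3*u != 6 ==> 3*c == 13)
Answer: WP = u != 9 && (c + 3*u != 6 ==> 3*c == 13)


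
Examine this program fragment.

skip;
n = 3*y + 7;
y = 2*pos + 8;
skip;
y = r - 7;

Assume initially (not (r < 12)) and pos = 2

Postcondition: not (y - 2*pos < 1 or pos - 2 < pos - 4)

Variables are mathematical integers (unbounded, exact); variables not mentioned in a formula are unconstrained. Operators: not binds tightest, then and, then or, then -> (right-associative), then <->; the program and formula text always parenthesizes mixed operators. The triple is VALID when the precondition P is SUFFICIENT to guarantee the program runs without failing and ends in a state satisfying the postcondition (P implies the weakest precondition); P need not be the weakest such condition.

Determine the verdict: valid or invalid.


Working backward. After the program, the postcondition not (y - 2*pos < 1 or pos - 2 < pos - 4) must hold; in canonical form it is not (y < 2*pos + 1).
Before y := r - 7: not (r < 2*pos + 8)
Before skip: not (r < 2*pos + 8)
Before y := 2*pos + 8: not (r < 2*pos + 8)
Before n := 3*y + 7: not (r < 2*pos + 8)
Before skip: not (r < 2*pos + 8)
The weakest precondition is not (r < 2*pos + 8).
Check whether (not (r < 12)) and pos = 2 implies it.
Every state satisfying the precondition satisfies the weakest precondition: the implication holds.
Answer: valid


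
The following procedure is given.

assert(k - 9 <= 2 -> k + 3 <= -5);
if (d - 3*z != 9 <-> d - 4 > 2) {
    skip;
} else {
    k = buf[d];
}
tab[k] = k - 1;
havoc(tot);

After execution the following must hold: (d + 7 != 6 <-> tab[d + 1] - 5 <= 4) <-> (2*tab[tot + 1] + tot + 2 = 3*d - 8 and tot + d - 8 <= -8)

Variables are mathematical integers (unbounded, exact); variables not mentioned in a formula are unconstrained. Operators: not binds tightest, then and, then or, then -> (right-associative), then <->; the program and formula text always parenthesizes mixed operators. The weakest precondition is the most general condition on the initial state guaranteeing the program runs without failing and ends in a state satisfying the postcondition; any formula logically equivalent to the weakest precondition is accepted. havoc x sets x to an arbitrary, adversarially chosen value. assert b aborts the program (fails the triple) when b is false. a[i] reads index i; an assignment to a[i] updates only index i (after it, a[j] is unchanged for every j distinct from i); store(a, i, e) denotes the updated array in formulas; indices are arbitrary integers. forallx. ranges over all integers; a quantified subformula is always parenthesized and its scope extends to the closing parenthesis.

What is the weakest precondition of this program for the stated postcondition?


Working backward. After the program, the postcondition (d + 7 != 6 <-> tab[d + 1] - 5 <= 4) <-> (2*tab[tot + 1] + tot + 2 = 3*d - 8 and tot + d - 8 <= -8) must hold; in canonical form it is (d != -1 <-> tab[d + 1] <= 9) <-> (2*tab[tot + 1] + tot = 3*d - 10 and d + tot <= 0).
Before havoc tot: forall tot_1. ((d != -1 <-> tab[d + 1] <= 9) <-> (2*tab[tot_1 + 1] + tot_1 = 3*d - 10 and d + tot_1 <= 0))
Before tab[k] := k - 1: forall tot_1. ((d != -1 <-> store(tab, k, k - 1)[d + 1] <= 9) <-> (2*store(tab, k, k - 1)[tot_1 + 1] + tot_1 = 3*d - 10 and d + tot_1 <= 0))
Then branch requires forall tot_1. ((d != -1 <-> store(tab, k, k - 1)[d + 1] <= 9) <-> (2*store(tab, k, k - 1)[tot_1 + 1] + tot_1 = 3*d - 10 and d + tot_1 <= 0)); else branch requires forall tot_1. ((d != -1 <-> store(tab, buf[d], buf[d] - 1)[d + 1] <= 9) <-> (2*store(tab, buf[d], buf[d] - 1)[tot_1 + 1] + tot_1 = 3*d - 10 and d + tot_1 <= 0)).
Before the if: ((d != 3*z + 9 <-> d > 6) -> (forall tot_1. ((d != -1 <-> store(tab, k, k - 1)[d + 1] <= 9) <-> (2*store(tab, k, k - 1)[tot_1 + 1] + tot_1 = 3*d - 10 and d + tot_1 <= 0)))) and ((not (d != 3*z + 9 <-> d > 6)) -> (forall tot_1. ((d != -1 <-> store(tab, buf[d], buf[d] - 1)[d + 1] <= 9) <-> (2*store(tab, buf[d], buf[d] - 1)[tot_1 + 1] + tot_1 = 3*d - 10 and d + tot_1 <= 0))))
Before assert k - 9 <= 2 -> k + 3 <= -5: (k <= 11 -> k <= -8) and ((d != 3*z + 9 <-> d > 6) -> (forall tot_1. ((d != -1 <-> store(tab, k, k - 1)[d + 1] <= 9) <-> (2*store(tab, k, k - 1)[tot_1 + 1] + tot_1 = 3*d - 10 and d + tot_1 <= 0)))) and ((not (d != 3*z + 9 <-> d > 6)) -> (forall tot_1. ((d != -1 <-> store(tab, buf[d], buf[d] - 1)[d + 1] <= 9) <-> (2*store(tab, buf[d], buf[d] - 1)[tot_1 + 1] + tot_1 = 3*d - 10 and d + tot_1 <= 0))))
Answer: WP = (k <= 11 -> k <= -8) and ((d != 3*z + 9 <-> d > 6) -> (forall tot_1. ((d != -1 <-> store(tab, k, k - 1)[d + 1] <= 9) <-> (2*store(tab, k, k - 1)[tot_1 + 1] + tot_1 = 3*d - 10 and d + tot_1 <= 0)))) and ((not (d != 3*z + 9 <-> d > 6)) -> (forall tot_1. ((d != -1 <-> store(tab, buf[d], buf[d] - 1)[d + 1] <= 9) <-> (2*store(tab, buf[d], buf[d] - 1)[tot_1 + 1] + tot_1 = 3*d - 10 and d + tot_1 <= 0))))


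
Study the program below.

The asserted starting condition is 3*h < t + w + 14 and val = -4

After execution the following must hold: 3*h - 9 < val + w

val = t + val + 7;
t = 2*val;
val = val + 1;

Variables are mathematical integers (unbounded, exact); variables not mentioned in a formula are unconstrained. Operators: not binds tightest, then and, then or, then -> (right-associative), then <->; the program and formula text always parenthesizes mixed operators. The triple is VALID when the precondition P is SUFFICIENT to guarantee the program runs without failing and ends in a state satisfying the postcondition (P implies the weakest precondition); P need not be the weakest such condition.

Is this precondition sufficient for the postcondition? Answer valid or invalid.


Working backward. After the program, the postcondition 3*h - 9 < val + w must hold; in canonical form it is 3*h < val + w + 9.
Before val := val + 1: 3*h < val + w + 10
Before t := 2*val: 3*h < val + w + 10
Before val := t + val + 7: 3*h < t + val + w + 17
The weakest precondition is 3*h < t + val + w + 17.
Check whether 3*h < t + w + 14 and val = -4 implies it.
Countermodel: at the initial state h = 0, t = -13, val = -4, w = 0, the precondition holds but the weakest precondition fails.
Answer: invalid


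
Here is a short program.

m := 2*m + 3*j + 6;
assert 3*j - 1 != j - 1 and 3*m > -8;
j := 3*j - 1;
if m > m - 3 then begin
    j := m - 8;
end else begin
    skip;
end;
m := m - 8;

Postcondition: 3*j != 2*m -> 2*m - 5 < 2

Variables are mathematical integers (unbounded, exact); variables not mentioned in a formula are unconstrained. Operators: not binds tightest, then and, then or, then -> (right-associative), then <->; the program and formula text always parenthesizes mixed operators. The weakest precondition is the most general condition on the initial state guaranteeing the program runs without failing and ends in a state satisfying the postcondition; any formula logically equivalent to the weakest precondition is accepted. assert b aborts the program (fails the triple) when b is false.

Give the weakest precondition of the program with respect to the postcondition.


Working backward. After the program, the postcondition 3*j != 2*m -> 2*m - 5 < 2 must hold; in canonical form it is 3*j != 2*m -> 2*m < 7.
Before m := m - 8: 3*j != 2*m - 16 -> 2*m < 23
Then branch requires m != 8 -> 2*m < 23; else branch requires 3*j != 2*m - 16 -> 2*m < 23.
Before the if: m != 8 -> 2*m < 23
Before j := 3*j - 1: m != 8 -> 2*m < 23
Before assert 3*j - 1 != j - 1 and 3*m > -8: 2*j != 0 and 3*m > -8 and (m != 8 -> 2*m < 23)
Before m := 2*m + 3*j + 6: 2*j != 0 and 9*j + 6*m > -26 and (3*j + 2*m != 2 -> 6*j + 4*m < 11)
Answer: WP = 2*j != 0 and 9*j + 6*m > -26 and (3*j + 2*m != 2 -> 6*j + 4*m < 11)


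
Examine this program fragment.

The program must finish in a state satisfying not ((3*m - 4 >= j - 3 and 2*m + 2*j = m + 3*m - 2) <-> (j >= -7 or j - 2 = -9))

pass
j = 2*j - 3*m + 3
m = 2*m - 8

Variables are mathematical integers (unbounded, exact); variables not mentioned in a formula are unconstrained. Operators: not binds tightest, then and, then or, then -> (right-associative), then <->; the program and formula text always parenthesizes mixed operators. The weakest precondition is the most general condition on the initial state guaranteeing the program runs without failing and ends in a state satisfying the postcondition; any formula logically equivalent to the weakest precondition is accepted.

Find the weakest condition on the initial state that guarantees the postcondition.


Working backward. After the program, the postcondition not ((3*m - 4 >= j - 3 and 2*m + 2*j = m + 3*m - 2) <-> (j >= -7 or j - 2 = -9)) must hold; in canonical form it is not ((3*m >= j + 1 and 2*j = 2*m - 2) <-> (j >= -7 or j = -7)).
Before m := 2*m - 8: not ((6*m >= j + 25 and 2*j = 4*m - 18) <-> (j >= -7 or j = -7))
Before j := 2*j - 3*m + 3: not ((9*m >= 2*j + 28 and 4*j = 10*m - 24) <-> (2*j >= 3*m - 10 or 2*j = 3*m - 10))
Before skip: not ((9*m >= 2*j + 28 and 4*j = 10*m - 24) <-> (2*j >= 3*m - 10 or 2*j = 3*m - 10))
Answer: WP = not ((9*m >= 2*j + 28 and 4*j = 10*m - 24) <-> (2*j >= 3*m - 10 or 2*j = 3*m - 10))


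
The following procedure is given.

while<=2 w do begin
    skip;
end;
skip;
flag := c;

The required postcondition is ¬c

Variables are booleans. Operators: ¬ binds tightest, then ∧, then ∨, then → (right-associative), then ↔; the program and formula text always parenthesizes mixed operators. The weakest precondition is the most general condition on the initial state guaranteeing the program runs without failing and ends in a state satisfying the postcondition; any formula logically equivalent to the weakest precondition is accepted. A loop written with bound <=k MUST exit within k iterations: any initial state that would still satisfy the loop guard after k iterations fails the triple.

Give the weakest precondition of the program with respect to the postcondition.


Working backward. After the program, ¬c must hold.
Before flag := c: ¬c
Before skip: ¬c
Before the loop (bound <=2), unroll the exhaustion recursion (WP_0 = exit-now case; WP_j = one more guarded iteration, up to j = 2):
  WP_0: (¬w) ∧ (¬c)
  WP_1: (w → ((¬w) ∧ (¬c))) ∧ ((¬w) → (¬c))
  WP_2: (w → ((w → ((¬w) ∧ (¬c))) ∧ ((¬w) → (¬c)))) ∧ ((¬w) → (¬c))
So before the loop: (w → ((w → ((¬w) ∧ (¬c))) ∧ ((¬w) → (¬c)))) ∧ ((¬w) → (¬c))
Answer: WP = (w → ((w → ((¬w) ∧ (¬c))) ∧ ((¬w) → (¬c)))) ∧ ((¬w) → (¬c))


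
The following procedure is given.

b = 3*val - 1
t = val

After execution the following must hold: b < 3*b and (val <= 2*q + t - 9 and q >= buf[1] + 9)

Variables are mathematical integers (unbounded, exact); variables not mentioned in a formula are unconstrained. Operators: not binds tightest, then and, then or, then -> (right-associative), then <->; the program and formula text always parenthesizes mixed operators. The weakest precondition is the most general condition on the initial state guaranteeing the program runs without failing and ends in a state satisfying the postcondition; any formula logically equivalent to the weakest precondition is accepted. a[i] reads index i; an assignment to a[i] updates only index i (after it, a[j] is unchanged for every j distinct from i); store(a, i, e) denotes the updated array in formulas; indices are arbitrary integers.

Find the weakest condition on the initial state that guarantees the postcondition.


Working backward. After the program, the postcondition b < 3*b and (val <= 2*q + t - 9 and q >= buf[1] + 9) must hold; in canonical form it is 2*b > 0 and val <= 2*q + t - 9 and q >= buf[1] + 9.
Before t := val: 2*b > 0 and 2*q >= 9 and q >= buf[1] + 9
Before b := 3*val - 1: 6*val > 2 and 2*q >= 9 and q >= buf[1] + 9
Answer: WP = 6*val > 2 and 2*q >= 9 and q >= buf[1] + 9


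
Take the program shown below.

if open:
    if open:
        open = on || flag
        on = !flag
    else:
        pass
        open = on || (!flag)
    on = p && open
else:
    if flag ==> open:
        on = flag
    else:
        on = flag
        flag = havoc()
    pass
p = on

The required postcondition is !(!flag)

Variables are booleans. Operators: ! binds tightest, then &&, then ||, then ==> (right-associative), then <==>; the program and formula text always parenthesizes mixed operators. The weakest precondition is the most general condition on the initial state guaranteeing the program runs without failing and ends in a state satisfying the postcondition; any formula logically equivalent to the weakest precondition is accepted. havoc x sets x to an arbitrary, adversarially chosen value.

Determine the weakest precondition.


Working backward. After the program, the postcondition !(!flag) must hold; in canonical form it is flag.
Before p := on: flag
Then branch requires (open ==> flag) && ((!open) ==> flag); else branch requires ((flag ==> open) ==> flag) && (flag ==> open).
Before the if: (open ==> ((open ==> flag) && ((!open) ==> flag))) && ((!open) ==> (((flag ==> open) ==> flag) && (flag ==> open)))
Answer: WP = (open ==> ((open ==> flag) && ((!open) ==> flag))) && ((!open) ==> (((flag ==> open) ==> flag) && (flag ==> open)))


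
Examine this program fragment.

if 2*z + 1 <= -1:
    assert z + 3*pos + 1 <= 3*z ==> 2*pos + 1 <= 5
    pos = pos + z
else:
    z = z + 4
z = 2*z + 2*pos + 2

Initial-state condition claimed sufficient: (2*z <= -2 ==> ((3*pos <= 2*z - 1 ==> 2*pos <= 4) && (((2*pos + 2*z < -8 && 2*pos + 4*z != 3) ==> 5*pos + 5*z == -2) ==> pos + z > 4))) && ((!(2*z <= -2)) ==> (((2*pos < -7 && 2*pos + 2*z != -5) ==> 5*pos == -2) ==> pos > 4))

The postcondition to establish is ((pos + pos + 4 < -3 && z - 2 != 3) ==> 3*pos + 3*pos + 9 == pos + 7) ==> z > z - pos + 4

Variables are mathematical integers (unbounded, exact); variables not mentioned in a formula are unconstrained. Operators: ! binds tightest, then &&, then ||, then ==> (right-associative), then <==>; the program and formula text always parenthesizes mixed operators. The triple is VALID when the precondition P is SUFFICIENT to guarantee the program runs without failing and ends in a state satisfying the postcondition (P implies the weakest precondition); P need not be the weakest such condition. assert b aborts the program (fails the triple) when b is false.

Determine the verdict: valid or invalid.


Working backward. After the program, the postcondition ((pos + pos + 4 < -3 && z - 2 != 3) ==> 3*pos + 3*pos + 9 == pos + 7) ==> z > z - pos + 4 must hold; in canonical form it is ((2*pos < -7 && z != 5) ==> 5*pos == -2) ==> pos > 4.
Before z := 2*z + 2*pos + 2: ((2*pos < -7 && 2*pos + 2*z != 3) ==> 5*pos == -2) ==> pos > 4
Then branch requires (3*pos <= 2*z - 1 ==> 2*pos <= 4) && (((2*pos + 2*z < -7 && 2*pos + 4*z != 3) ==> 5*pos + 5*z == -2) ==> pos + z > 4); else branch requires ((2*pos < -7 && 2*pos + 2*z != -5) ==> 5*pos == -2) ==> pos > 4.
Before the if: (2*z <= -2 ==> ((3*pos <= 2*z - 1 ==> 2*pos <= 4) && (((2*pos + 2*z < -7 && 2*pos + 4*z != 3) ==> 5*pos + 5*z == -2) ==> pos + z > 4))) && ((!(2*z <= -2)) ==> (((2*pos < -7 && 2*pos + 2*z != -5) ==> 5*pos == -2) ==> pos > 4))
The weakest precondition is (2*z <= -2 ==> ((3*pos <= 2*z - 1 ==> 2*pos <= 4) && (((2*pos + 2*z < -7 && 2*pos + 4*z != 3) ==> 5*pos + 5*z == -2) ==> pos + z > 4))) && ((!(2*z <= -2)) ==> (((2*pos < -7 && 2*pos + 2*z != -5) ==> 5*pos == -2) ==> pos > 4)).
Check whether (2*z <= -2 ==> ((3*pos <= 2*z - 1 ==> 2*pos <= 4) && (((2*pos + 2*z < -8 && 2*pos + 4*z != 3) ==> 5*pos + 5*z == -2) ==> pos + z > 4))) && ((!(2*z <= -2)) ==> (((2*pos < -7 && 2*pos + 2*z != -5) ==> 5*pos == -2) ==> pos > 4)) implies it.
Every state satisfying the precondition satisfies the weakest precondition: the implication holds.
Answer: valid


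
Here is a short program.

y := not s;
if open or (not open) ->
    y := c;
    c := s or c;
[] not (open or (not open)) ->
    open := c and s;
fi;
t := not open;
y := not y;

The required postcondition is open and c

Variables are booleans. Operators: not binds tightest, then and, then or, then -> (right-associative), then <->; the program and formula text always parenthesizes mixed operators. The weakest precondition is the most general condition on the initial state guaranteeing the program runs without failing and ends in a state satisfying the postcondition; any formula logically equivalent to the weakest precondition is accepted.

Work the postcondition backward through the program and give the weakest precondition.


Working backward. After the program, open and c must hold.
Before y := not y: open and c
Before t := not open: open and c
Then branch requires open and (s or c); else branch requires c and s.
Before the if: open and (s or c)
Before y := not s: open and (s or c)
Answer: WP = open and (s or c)


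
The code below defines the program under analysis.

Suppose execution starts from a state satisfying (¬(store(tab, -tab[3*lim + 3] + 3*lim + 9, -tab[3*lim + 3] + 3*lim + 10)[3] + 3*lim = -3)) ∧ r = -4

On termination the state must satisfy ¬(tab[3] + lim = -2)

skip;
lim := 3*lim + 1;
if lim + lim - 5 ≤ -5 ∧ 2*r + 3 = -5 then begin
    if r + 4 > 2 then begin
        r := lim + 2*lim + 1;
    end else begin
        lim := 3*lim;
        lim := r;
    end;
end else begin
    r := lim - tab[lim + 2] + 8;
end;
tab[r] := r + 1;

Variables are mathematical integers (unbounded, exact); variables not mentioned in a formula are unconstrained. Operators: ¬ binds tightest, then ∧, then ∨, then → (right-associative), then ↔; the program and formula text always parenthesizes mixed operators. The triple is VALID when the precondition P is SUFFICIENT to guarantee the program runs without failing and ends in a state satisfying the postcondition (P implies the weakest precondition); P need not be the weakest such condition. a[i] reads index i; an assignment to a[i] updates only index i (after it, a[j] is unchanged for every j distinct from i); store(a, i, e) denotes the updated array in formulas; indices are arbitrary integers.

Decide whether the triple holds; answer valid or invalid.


Working backward. After the program, ¬(tab[3] + lim = -2) must hold.
Before tab[r] := r + 1: ¬(store(tab, r, r + 1)[3] + lim = -2)
Then branch requires (r > -2 → (¬(store(tab, 3*lim + 1, 3*lim + 2)[3] + lim = -2))) ∧ ((¬(r > -2)) → (¬(store(tab, r, r + 1)[3] + r = -2))); else branch requires ¬(store(tab, -tab[lim + 2] + lim + 8, -tab[lim + 2] + lim + 9)[3] + lim = -2).
Before the if: ((2*lim ≤ 0 ∧ 2*r = -8) → ((r > -2 → (¬(store(tab, 3*lim + 1, 3*lim + 2)[3] + lim = -2))) ∧ ((¬(r > -2)) → (¬(store(tab, r, r + 1)[3] + r = -2))))) ∧ ((¬(2*lim ≤ 0 ∧ 2*r = -8)) → (¬(store(tab, -tab[lim + 2] + lim + 8, -tab[lim + 2] + lim + 9)[3] + lim = -2)))
Before lim := 3*lim + 1: ((6*lim ≤ -2 ∧ 2*r = -8) → ((r > -2 → (¬(store(tab, 9*lim + 4, 9*lim + 5)[3] + 3*lim = -3))) ∧ ((¬(r > -2)) → (¬(store(tab, r, r + 1)[3] + r = -2))))) ∧ ((¬(6*lim ≤ -2 ∧ 2*r = -8)) → (¬(store(tab, -tab[3*lim + 3] + 3*lim + 9, -tab[3*lim + 3] + 3*lim + 10)[3] + 3*lim = -3)))
Before skip: ((6*lim ≤ -2 ∧ 2*r = -8) → ((r > -2 → (¬(store(tab, 9*lim + 4, 9*lim + 5)[3] + 3*lim = -3))) ∧ ((¬(r > -2)) → (¬(store(tab, r, r + 1)[3] + r = -2))))) ∧ ((¬(6*lim ≤ -2 ∧ 2*r = -8)) → (¬(store(tab, -tab[3*lim + 3] + 3*lim + 9, -tab[3*lim + 3] + 3*lim + 10)[3] + 3*lim = -3)))
The weakest precondition is ((6*lim ≤ -2 ∧ 2*r = -8) → ((r > -2 → (¬(store(tab, 9*lim + 4, 9*lim + 5)[3] + 3*lim = -3))) ∧ ((¬(r > -2)) → (¬(store(tab, r, r + 1)[3] + r = -2))))) ∧ ((¬(6*lim ≤ -2 ∧ 2*r = -8)) → (¬(store(tab, -tab[3*lim + 3] + 3*lim + 9, -tab[3*lim + 3] + 3*lim + 10)[3] + 3*lim = -3))).
Check whether (¬(store(tab, -tab[3*lim + 3] + 3*lim + 9, -tab[3*lim + 3] + 3*lim + 10)[3] + 3*lim = -3)) ∧ r = -4 implies it.
Countermodel: at the initial state lim = -2, r = -4, tab = {[-22035] = 4, [-14] = 4, [-4] = 4, [-3] = 22038, [3] = 2, elsewhere 4}, the precondition holds but the weakest precondition fails.
Answer: invalid


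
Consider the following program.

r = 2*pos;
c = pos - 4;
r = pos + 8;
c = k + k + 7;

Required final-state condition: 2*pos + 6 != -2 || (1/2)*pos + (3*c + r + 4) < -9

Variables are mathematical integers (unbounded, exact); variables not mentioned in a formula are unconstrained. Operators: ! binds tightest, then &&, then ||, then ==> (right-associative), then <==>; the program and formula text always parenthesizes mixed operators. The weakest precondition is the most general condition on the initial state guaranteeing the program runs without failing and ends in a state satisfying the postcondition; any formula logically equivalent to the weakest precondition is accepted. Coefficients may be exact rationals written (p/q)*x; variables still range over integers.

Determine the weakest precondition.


Working backward. After the program, the postcondition 2*pos + 6 != -2 || (1/2)*pos + (3*c + r + 4) < -9 must hold; in canonical form it is 2*pos != -8 || 3*c + (1/2)*pos + r < -13.
Before c := k + k + 7: 2*pos != -8 || 6*k + (1/2)*pos + r < -34
Before r := pos + 8: 2*pos != -8 || 6*k + (3/2)*pos < -42
Before c := pos - 4: 2*pos != -8 || 6*k + (3/2)*pos < -42
Before r := 2*pos: 2*pos != -8 || 6*k + (3/2)*pos < -42
Answer: WP = 2*pos != -8 || 6*k + (3/2)*pos < -42


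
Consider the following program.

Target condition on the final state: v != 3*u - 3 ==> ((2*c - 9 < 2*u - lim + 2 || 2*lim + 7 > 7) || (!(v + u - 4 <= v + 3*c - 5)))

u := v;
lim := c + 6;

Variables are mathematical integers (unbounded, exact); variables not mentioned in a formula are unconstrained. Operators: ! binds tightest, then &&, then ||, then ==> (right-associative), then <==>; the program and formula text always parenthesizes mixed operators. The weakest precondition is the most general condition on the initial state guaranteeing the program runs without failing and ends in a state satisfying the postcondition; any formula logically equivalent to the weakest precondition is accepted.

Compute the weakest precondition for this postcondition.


Working backward. After the program, the postcondition v != 3*u - 3 ==> ((2*c - 9 < 2*u - lim + 2 || 2*lim + 7 > 7) || (!(v + u - 4 <= v + 3*c - 5))) must hold; in canonical form it is v != 3*u - 3 ==> (2*c + lim < 2*u + 11 || 2*lim > 0 || (!(u <= 3*c - 1))).
Before lim := c + 6: v != 3*u - 3 ==> (3*c < 2*u + 5 || 2*c > -12 || (!(u <= 3*c - 1)))
Before u := v: 2*v != 3 ==> (3*c < 2*v + 5 || 2*c > -12 || (!(v <= 3*c - 1)))
Answer: WP = 2*v != 3 ==> (3*c < 2*v + 5 || 2*c > -12 || (!(v <= 3*c - 1)))


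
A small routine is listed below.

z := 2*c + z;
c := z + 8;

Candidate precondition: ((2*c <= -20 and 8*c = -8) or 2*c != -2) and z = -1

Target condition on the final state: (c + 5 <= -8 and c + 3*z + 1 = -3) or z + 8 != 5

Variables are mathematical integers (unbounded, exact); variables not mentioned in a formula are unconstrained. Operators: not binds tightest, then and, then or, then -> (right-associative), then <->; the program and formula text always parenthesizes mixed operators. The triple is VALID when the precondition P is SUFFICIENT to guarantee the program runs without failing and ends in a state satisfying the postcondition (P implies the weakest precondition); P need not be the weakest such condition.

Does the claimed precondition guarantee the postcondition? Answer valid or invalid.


Working backward. After the program, the postcondition (c + 5 <= -8 and c + 3*z + 1 = -3) or z + 8 != 5 must hold; in canonical form it is (c <= -13 and c + 3*z = -4) or z != -3.
Before c := z + 8: (z <= -21 and 4*z = -12) or z != -3
Before z := 2*c + z: (2*c + z <= -21 and 8*c + 4*z = -12) or 2*c + z != -3
The weakest precondition is (2*c + z <= -21 and 8*c + 4*z = -12) or 2*c + z != -3.
Check whether ((2*c <= -20 and 8*c = -8) or 2*c != -2) and z = -1 implies it.
Every state satisfying the precondition satisfies the weakest precondition: the implication holds.
Answer: valid


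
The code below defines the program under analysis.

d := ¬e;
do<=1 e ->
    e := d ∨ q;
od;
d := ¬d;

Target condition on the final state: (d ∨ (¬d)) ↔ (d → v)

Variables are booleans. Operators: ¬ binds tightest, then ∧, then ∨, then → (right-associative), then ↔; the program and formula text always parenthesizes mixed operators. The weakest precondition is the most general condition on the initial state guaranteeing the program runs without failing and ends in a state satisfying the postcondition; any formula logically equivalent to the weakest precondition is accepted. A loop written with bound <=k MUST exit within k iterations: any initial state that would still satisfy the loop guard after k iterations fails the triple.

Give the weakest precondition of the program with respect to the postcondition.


Working backward. After the program, the postcondition (d ∨ (¬d)) ↔ (d → v) must hold; in canonical form it is d → v.
Before d := ¬d: (¬d) → v
Before the loop (bound <=1), unroll the exhaustion recursion (WP_0 = exit-now case; WP_j = one more guarded iteration, up to j = 1):
  WP_0: (¬e) ∧ ((¬d) → v)
  WP_1: (e → ((¬(d ∨ q)) ∧ ((¬d) → v))) ∧ ((¬e) → ((¬d) → v))
So before the loop: (e → ((¬(d ∨ q)) ∧ ((¬d) → v))) ∧ ((¬e) → ((¬d) → v))
Before d := ¬e: (e → ((¬((¬e) ∨ q)) ∧ (e → v))) ∧ ((¬e) → (e → v))
Answer: WP = (e → ((¬((¬e) ∨ q)) ∧ (e → v))) ∧ ((¬e) → (e → v))


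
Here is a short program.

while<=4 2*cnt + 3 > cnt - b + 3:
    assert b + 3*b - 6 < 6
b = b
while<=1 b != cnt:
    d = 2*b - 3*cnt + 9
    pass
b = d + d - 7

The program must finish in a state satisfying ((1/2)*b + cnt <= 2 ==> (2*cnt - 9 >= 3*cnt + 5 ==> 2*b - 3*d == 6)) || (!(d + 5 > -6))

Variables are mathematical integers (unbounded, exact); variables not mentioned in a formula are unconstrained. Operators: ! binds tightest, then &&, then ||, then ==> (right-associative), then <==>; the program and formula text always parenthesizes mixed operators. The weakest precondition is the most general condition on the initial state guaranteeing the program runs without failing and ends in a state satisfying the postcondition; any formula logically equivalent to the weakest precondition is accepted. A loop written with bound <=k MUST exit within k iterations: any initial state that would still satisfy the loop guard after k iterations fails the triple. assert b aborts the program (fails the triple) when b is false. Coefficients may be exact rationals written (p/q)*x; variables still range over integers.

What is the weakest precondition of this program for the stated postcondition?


Working backward. After the program, the postcondition ((1/2)*b + cnt <= 2 ==> (2*cnt - 9 >= 3*cnt + 5 ==> 2*b - 3*d == 6)) || (!(d + 5 > -6)) must hold; in canonical form it is ((1/2)*b + cnt <= 2 ==> (cnt <= -14 ==> 2*b == 3*d + 6)) || (!(d > -11)).
Before b := d + d - 7: (cnt + d <= 11/2 ==> (cnt <= -14 ==> d == 20)) || (!(d > -11))
Before the loop (bound <=1), unroll the exhaustion recursion (WP_0 = exit-now case; WP_j = one more guarded iteration, up to j = 1):
  WP_0: (!(b != cnt)) && ((cnt + d <= 11/2 ==> (cnt <= -14 ==> d == 20)) || (!(d > -11)))
  WP_1: (b != cnt ==> ((!(b != cnt)) && ((2*b <= 2*cnt - 7/2 ==> (cnt <= -14 ==> 2*b == 3*cnt + 11)) || (!(2*b > 3*cnt - 20))))) && ((!(b != cnt)) ==> ((cnt + d <= 11/2 ==> (cnt <= -14 ==> d == 20)) || (!(d > -11))))
So before the loop: (b != cnt ==> ((!(b != cnt)) && ((2*b <= 2*cnt - 7/2 ==> (cnt <= -14 ==> 2*b == 3*cnt + 11)) || (!(2*b > 3*cnt - 20))))) && ((!(b != cnt)) ==> ((cnt + d <= 11/2 ==> (cnt <= -14 ==> d == 20)) || (!(d > -11))))
Before b := b: (b != cnt ==> ((!(b != cnt)) && ((2*b <= 2*cnt - 7/2 ==> (cnt <= -14 ==> 2*b == 3*cnt + 11)) || (!(2*b > 3*cnt - 20))))) && ((!(b != cnt)) ==> ((cnt + d <= 11/2 ==> (cnt <= -14 ==> d == 20)) || (!(d > -11))))
Before the loop (bound <=4), unroll the exhaustion recursion (WP_0 = exit-now case; WP_j = one more guarded iteration, up to j = 4):
  WP_0: (!(b + cnt > 0)) && (b != cnt ==> ((!(b != cnt)) && ((2*b <= 2*cnt - 7/2 ==> (cnt <= -14 ==> 2*b == 3*cnt + 11)) || (!(2*b > 3*cnt - 20))))) && ((!(b != cnt)) ==> ((cnt + d <= 11/2 ==> (cnt <= -14 ==> d == 20)) || (!(d > -11))))
  WP_1: (b + cnt > 0 ==> (4*b < 12 && (!(b + cnt > 0)) && (b != cnt ==> ((!(b != cnt)) && ((2*b <= 2*cnt - 7/2 ==> (cnt <= -14 ==> 2*b == 3*cnt + 11)) || (!(2*b > 3*cnt - 20))))) && ((!(b != cnt)) ==> ((cnt + d <= 11/2 ==> (cnt <= -14 ==> d == 20)) || (!(d > -11)))))) && ((!(b + cnt > 0)) ==> ((b != cnt ==> ((!(b != cnt)) && ((2*b <= 2*cnt - 7/2 ==> (cnt <= -14 ==> 2*b == 3*cnt + 11)) || (!(2*b > 3*cnt - 20))))) && ((!(b != cnt)) ==> ((cnt + d <= 11/2 ==> (cnt <= -14 ==> d == 20)) || (!(d > -11))))))
  WP_2: (b + cnt > 0 ==> (4*b < 12 && (b + cnt > 0 ==> (4*b < 12 && (!(b + cnt > 0)) && (b != cnt ==> ((!(b != cnt)) && ((2*b <= 2*cnt - 7/2 ==> (cnt <= -14 ==> 2*b == 3*cnt + 11)) || (!(2*b > 3*cnt - 20))))) && ((!(b != cnt)) ==> ((cnt + d <= 11/2 ==> (cnt <= -14 ==> d == 20)) || (!(d > -11)))))) && ((!(b + cnt > 0)) ==> ((b != cnt ==> ((!(b != cnt)) && ((2*b <= 2*cnt - 7/2 ==> (cnt <= -14 ==> 2*b == 3*cnt + 11)) || (!(2*b > 3*cnt - 20))))) && ((!(b != cnt)) ==> ((cnt + d <= 11/2 ==> (cnt <= -14 ==> d == 20)) || (!(d > -11)))))))) && ((!(b + cnt > 0)) ==> ((b != cnt ==> ((!(b != cnt)) && ((2*b <= 2*cnt - 7/2 ==> (cnt <= -14 ==> 2*b == 3*cnt + 11)) || (!(2*b > 3*cnt - 20))))) && ((!(b != cnt)) ==> ((cnt + d <= 11/2 ==> (cnt <= -14 ==> d == 20)) || (!(d > -11))))))
  WP_3: (b + cnt > 0 ==> (4*b < 12 && (b + cnt > 0 ==> (4*b < 12 && (b + cnt > 0 ==> (4*b < 12 && (!(b + cnt > 0)) && (b != cnt ==> ((!(b != cnt)) && ((2*b <= 2*cnt - 7/2 ==> (cnt <= -14 ==> 2*b == 3*cnt + 11)) || (!(2*b > 3*cnt - 20))))) && ((!(b != cnt)) ==> ((cnt + d <= 11/2 ==> (cnt <= -14 ==> d == 20)) || (!(d > -11)))))) && ((!(b + cnt > 0)) ==> ((b != cnt ==> ((!(b != cnt)) && ((2*b <= 2*cnt - 7/2 ==> (cnt <= -14 ==> 2*b == 3*cnt + 11)) || (!(2*b > 3*cnt - 20))))) && ((!(b != cnt)) ==> ((cnt + d <= 11/2 ==> (cnt <= -14 ==> d == 20)) || (!(d > -11)))))))) && ((!(b + cnt > 0)) ==> ((b != cnt ==> ((!(b != cnt)) && ((2*b <= 2*cnt - 7/2 ==> (cnt <= -14 ==> 2*b == 3*cnt + 11)) || (!(2*b > 3*cnt - 20))))) && ((!(b != cnt)) ==> ((cnt + d <= 11/2 ==> (cnt <= -14 ==> d == 20)) || (!(d > -11)))))))) && ((!(b + cnt > 0)) ==> ((b != cnt ==> ((!(b != cnt)) && ((2*b <= 2*cnt - 7/2 ==> (cnt <= -14 ==> 2*b == 3*cnt + 11)) || (!(2*b > 3*cnt - 20))))) && ((!(b != cnt)) ==> ((cnt + d <= 11/2 ==> (cnt <= -14 ==> d == 20)) || (!(d > -11))))))
  WP_4: (b + cnt > 0 ==> (4*b < 12 && (b + cnt > 0 ==> (4*b < 12 && (b + cnt > 0 ==> (4*b < 12 && (b + cnt > 0 ==> (4*b < 12 && (!(b + cnt > 0)) && (b != cnt ==> ((!(b != cnt)) && ((2*b <= 2*cnt - 7/2 ==> (cnt <= -14 ==> 2*b == 3*cnt + 11)) || (!(2*b > 3*cnt - 20))))) && ((!(b != cnt)) ==> ((cnt + d <= 11/2 ==> (cnt <= -14 ==> d == 20)) || (!(d > -11)))))) && ((!(b + cnt > 0)) ==> ((b != cnt ==> ((!(b != cnt)) && ((2*b <= 2*cnt - 7/2 ==> (cnt <= -14 ==> 2*b == 3*cnt + 11)) || (!(2*b > 3*cnt - 20))))) && ((!(b != cnt)) ==> ((cnt + d <= 11/2 ==> (cnt <= -14 ==> d == 20)) || (!(d > -11)))))))) && ((!(b + cnt > 0)) ==> ((b != cnt ==> ((!(b != cnt)) && ((2*b <= 2*cnt - 7/2 ==> (cnt <= -14 ==> 2*b == 3*cnt + 11)) || (!(2*b > 3*cnt - 20))))) && ((!(b != cnt)) ==> ((cnt + d <= 11/2 ==> (cnt <= -14 ==> d == 20)) || (!(d > -11)))))))) && ((!(b + cnt > 0)) ==> ((b != cnt ==> ((!(b != cnt)) && ((2*b <= 2*cnt - 7/2 ==> (cnt <= -14 ==> 2*b == 3*cnt + 11)) || (!(2*b > 3*cnt - 20))))) && ((!(b != cnt)) ==> ((cnt + d <= 11/2 ==> (cnt <= -14 ==> d == 20)) || (!(d > -11)))))))) && ((!(b + cnt > 0)) ==> ((b != cnt ==> ((!(b != cnt)) && ((2*b <= 2*cnt - 7/2 ==> (cnt <= -14 ==> 2*b == 3*cnt + 11)) || (!(2*b > 3*cnt - 20))))) && ((!(b != cnt)) ==> ((cnt + d <= 11/2 ==> (cnt <= -14 ==> d == 20)) || (!(d > -11))))))
So before the loop: (b + cnt > 0 ==> (4*b < 12 && (b + cnt > 0 ==> (4*b < 12 && (b + cnt > 0 ==> (4*b < 12 && (b + cnt > 0 ==> (4*b < 12 && (!(b + cnt > 0)) && (b != cnt ==> ((!(b != cnt)) && ((2*b <= 2*cnt - 7/2 ==> (cnt <= -14 ==> 2*b == 3*cnt + 11)) || (!(2*b > 3*cnt - 20))))) && ((!(b != cnt)) ==> ((cnt + d <= 11/2 ==> (cnt <= -14 ==> d == 20)) || (!(d > -11)))))) && ((!(b + cnt > 0)) ==> ((b != cnt ==> ((!(b != cnt)) && ((2*b <= 2*cnt - 7/2 ==> (cnt <= -14 ==> 2*b == 3*cnt + 11)) || (!(2*b > 3*cnt - 20))))) && ((!(b != cnt)) ==> ((cnt + d <= 11/2 ==> (cnt <= -14 ==> d == 20)) || (!(d > -11)))))))) && ((!(b + cnt > 0)) ==> ((b != cnt ==> ((!(b != cnt)) && ((2*b <= 2*cnt - 7/2 ==> (cnt <= -14 ==> 2*b == 3*cnt + 11)) || (!(2*b > 3*cnt - 20))))) && ((!(b != cnt)) ==> ((cnt + d <= 11/2 ==> (cnt <= -14 ==> d == 20)) || (!(d > -11)))))))) && ((!(b + cnt > 0)) ==> ((b != cnt ==> ((!(b != cnt)) && ((2*b <= 2*cnt - 7/2 ==> (cnt <= -14 ==> 2*b == 3*cnt + 11)) || (!(2*b > 3*cnt - 20))))) && ((!(b != cnt)) ==> ((cnt + d <= 11/2 ==> (cnt <= -14 ==> d == 20)) || (!(d > -11)))))))) && ((!(b + cnt > 0)) ==> ((b != cnt ==> ((!(b != cnt)) && ((2*b <= 2*cnt - 7/2 ==> (cnt <= -14 ==> 2*b == 3*cnt + 11)) || (!(2*b > 3*cnt - 20))))) && ((!(b != cnt)) ==> ((cnt + d <= 11/2 ==> (cnt <= -14 ==> d == 20)) || (!(d > -11))))))
Answer: WP = (b + cnt > 0 ==> (4*b < 12 && (b + cnt > 0 ==> (4*b < 12 && (b + cnt > 0 ==> (4*b < 12 && (b + cnt > 0 ==> (4*b < 12 && (!(b + cnt > 0)) && (b != cnt ==> ((!(b != cnt)) && ((2*b <= 2*cnt - 7/2 ==> (cnt <= -14 ==> 2*b == 3*cnt + 11)) || (!(2*b > 3*cnt - 20))))) && ((!(b != cnt)) ==> ((cnt + d <= 11/2 ==> (cnt <= -14 ==> d == 20)) || (!(d > -11)))))) && ((!(b + cnt > 0)) ==> ((b != cnt ==> ((!(b != cnt)) && ((2*b <= 2*cnt - 7/2 ==> (cnt <= -14 ==> 2*b == 3*cnt + 11)) || (!(2*b > 3*cnt - 20))))) && ((!(b != cnt)) ==> ((cnt + d <= 11/2 ==> (cnt <= -14 ==> d == 20)) || (!(d > -11)))))))) && ((!(b + cnt > 0)) ==> ((b != cnt ==> ((!(b != cnt)) && ((2*b <= 2*cnt - 7/2 ==> (cnt <= -14 ==> 2*b == 3*cnt + 11)) || (!(2*b > 3*cnt - 20))))) && ((!(b != cnt)) ==> ((cnt + d <= 11/2 ==> (cnt <= -14 ==> d == 20)) || (!(d > -11)))))))) && ((!(b + cnt > 0)) ==> ((b != cnt ==> ((!(b != cnt)) && ((2*b <= 2*cnt - 7/2 ==> (cnt <= -14 ==> 2*b == 3*cnt + 11)) || (!(2*b > 3*cnt - 20))))) && ((!(b != cnt)) ==> ((cnt + d <= 11/2 ==> (cnt <= -14 ==> d == 20)) || (!(d > -11)))))))) && ((!(b + cnt > 0)) ==> ((b != cnt ==> ((!(b != cnt)) && ((2*b <= 2*cnt - 7/2 ==> (cnt <= -14 ==> 2*b == 3*cnt + 11)) || (!(2*b > 3*cnt - 20))))) && ((!(b != cnt)) ==> ((cnt + d <= 11/2 ==> (cnt <= -14 ==> d == 20)) || (!(d > -11))))))


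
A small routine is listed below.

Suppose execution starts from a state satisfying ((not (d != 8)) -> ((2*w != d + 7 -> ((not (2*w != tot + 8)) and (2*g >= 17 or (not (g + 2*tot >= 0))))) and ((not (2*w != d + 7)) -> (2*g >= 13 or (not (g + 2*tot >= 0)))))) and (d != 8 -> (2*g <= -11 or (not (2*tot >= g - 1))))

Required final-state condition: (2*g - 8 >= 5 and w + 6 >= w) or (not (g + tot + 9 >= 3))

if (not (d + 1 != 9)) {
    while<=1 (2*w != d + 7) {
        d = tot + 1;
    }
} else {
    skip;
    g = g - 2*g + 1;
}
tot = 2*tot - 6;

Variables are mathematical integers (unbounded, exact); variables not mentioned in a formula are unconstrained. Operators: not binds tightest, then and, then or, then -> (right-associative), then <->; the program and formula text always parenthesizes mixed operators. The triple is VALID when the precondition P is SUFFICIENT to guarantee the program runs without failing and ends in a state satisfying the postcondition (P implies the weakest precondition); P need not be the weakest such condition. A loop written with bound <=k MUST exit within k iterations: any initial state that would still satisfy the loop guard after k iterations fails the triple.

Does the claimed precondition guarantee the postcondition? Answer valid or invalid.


Working backward. After the program, the postcondition (2*g - 8 >= 5 and w + 6 >= w) or (not (g + tot + 9 >= 3)) must hold; in canonical form it is 2*g >= 13 or (not (g + tot >= -6)).
Before tot := 2*tot - 6: 2*g >= 13 or (not (g + 2*tot >= 0))
Then branch requires (2*w != d + 7 -> ((not (2*w != tot + 8)) and (2*g >= 13 or (not (g + 2*tot >= 0))))) and ((not (2*w != d + 7)) -> (2*g >= 13 or (not (g + 2*tot >= 0)))); else branch requires 2*g <= -11 or (not (2*tot >= g - 1)).
Before the if: ((not (d != 8)) -> ((2*w != d + 7 -> ((not (2*w != tot + 8)) and (2*g >= 13 or (not (g + 2*tot >= 0))))) and ((not (2*w != d + 7)) -> (2*g >= 13 or (not (g + 2*tot >= 0)))))) and (d != 8 -> (2*g <= -11 or (not (2*tot >= g - 1))))
The weakest precondition is ((not (d != 8)) -> ((2*w != d + 7 -> ((not (2*w != tot + 8)) and (2*g >= 13 or (not (g + 2*tot >= 0))))) and ((not (2*w != d + 7)) -> (2*g >= 13 or (not (g + 2*tot >= 0)))))) and (d != 8 -> (2*g <= -11 or (not (2*tot >= g - 1)))).
Check whether ((not (d != 8)) -> ((2*w != d + 7 -> ((not (2*w != tot + 8)) and (2*g >= 17 or (not (g + 2*tot >= 0))))) and ((not (2*w != d + 7)) -> (2*g >= 13 or (not (g + 2*tot >= 0)))))) and (d != 8 -> (2*g <= -11 or (not (2*tot >= g - 1)))) implies it.
Every state satisfying the precondition satisfies the weakest precondition: the implication holds.
Answer: valid


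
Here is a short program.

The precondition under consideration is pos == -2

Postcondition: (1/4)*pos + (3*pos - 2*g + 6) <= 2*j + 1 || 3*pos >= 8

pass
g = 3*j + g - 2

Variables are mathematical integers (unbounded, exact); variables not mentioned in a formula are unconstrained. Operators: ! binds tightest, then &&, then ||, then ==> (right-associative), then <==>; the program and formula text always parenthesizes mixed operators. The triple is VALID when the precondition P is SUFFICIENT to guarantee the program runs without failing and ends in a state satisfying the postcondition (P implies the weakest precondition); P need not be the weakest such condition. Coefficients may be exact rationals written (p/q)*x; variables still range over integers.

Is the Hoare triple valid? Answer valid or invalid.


Working backward. After the program, the postcondition (1/4)*pos + (3*pos - 2*g + 6) <= 2*j + 1 || 3*pos >= 8 must hold; in canonical form it is (13/4)*pos <= 2*g + 2*j - 5 || 3*pos >= 8.
Before g := 3*j + g - 2: (13/4)*pos <= 2*g + 8*j - 9 || 3*pos >= 8
Before skip: (13/4)*pos <= 2*g + 8*j - 9 || 3*pos >= 8
The weakest precondition is (13/4)*pos <= 2*g + 8*j - 9 || 3*pos >= 8.
Check whether pos == -2 implies it.
Countermodel: at the initial state g = 0, j = 0, pos = -2, the precondition holds but the weakest precondition fails.
Answer: invalid
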